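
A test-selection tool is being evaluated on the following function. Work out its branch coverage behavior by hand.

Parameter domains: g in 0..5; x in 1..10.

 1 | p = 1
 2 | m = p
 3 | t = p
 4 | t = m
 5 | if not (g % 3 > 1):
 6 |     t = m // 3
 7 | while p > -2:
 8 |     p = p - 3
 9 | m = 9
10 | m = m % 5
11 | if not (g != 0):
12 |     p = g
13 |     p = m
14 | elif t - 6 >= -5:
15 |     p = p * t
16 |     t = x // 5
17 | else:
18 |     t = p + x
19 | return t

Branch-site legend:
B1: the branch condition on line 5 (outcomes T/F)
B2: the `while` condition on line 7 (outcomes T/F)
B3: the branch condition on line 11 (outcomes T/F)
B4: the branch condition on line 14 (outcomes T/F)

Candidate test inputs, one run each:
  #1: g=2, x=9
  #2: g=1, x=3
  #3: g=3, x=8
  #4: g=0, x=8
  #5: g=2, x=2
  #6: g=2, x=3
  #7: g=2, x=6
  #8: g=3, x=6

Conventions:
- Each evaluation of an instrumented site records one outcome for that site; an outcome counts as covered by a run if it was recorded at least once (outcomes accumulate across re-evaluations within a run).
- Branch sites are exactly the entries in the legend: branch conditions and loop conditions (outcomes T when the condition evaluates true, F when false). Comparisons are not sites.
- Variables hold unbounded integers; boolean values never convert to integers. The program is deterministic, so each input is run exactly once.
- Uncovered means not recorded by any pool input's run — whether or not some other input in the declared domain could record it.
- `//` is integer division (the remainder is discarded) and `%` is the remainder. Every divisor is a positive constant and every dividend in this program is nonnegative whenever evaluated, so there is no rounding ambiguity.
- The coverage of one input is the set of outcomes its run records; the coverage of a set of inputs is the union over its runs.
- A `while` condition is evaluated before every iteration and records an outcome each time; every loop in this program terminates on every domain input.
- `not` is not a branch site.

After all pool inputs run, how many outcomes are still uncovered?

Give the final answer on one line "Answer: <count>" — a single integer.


input #1 (g=2, x=9): covers B1=F, B2=T, B2=F, B3=F, B4=T
input #2 (g=1, x=3): covers B1=T, B2=T, B2=F, B3=F, B4=F
input #3 (g=3, x=8): covers B1=T, B2=T, B2=F, B3=F, B4=F
input #4 (g=0, x=8): covers B1=T, B2=T, B2=F, B3=T
input #5 (g=2, x=2): covers B1=F, B2=T, B2=F, B3=F, B4=T
input #6 (g=2, x=3): covers B1=F, B2=T, B2=F, B3=F, B4=T
input #7 (g=2, x=6): covers B1=F, B2=T, B2=F, B3=F, B4=T
input #8 (g=3, x=6): covers B1=T, B2=T, B2=F, B3=F, B4=F
union over the pool: B1=T, B1=F, B2=T, B2=F, B3=T, B3=F, B4=T, B4=F
uncovered (0 of 8): none
Answer: 0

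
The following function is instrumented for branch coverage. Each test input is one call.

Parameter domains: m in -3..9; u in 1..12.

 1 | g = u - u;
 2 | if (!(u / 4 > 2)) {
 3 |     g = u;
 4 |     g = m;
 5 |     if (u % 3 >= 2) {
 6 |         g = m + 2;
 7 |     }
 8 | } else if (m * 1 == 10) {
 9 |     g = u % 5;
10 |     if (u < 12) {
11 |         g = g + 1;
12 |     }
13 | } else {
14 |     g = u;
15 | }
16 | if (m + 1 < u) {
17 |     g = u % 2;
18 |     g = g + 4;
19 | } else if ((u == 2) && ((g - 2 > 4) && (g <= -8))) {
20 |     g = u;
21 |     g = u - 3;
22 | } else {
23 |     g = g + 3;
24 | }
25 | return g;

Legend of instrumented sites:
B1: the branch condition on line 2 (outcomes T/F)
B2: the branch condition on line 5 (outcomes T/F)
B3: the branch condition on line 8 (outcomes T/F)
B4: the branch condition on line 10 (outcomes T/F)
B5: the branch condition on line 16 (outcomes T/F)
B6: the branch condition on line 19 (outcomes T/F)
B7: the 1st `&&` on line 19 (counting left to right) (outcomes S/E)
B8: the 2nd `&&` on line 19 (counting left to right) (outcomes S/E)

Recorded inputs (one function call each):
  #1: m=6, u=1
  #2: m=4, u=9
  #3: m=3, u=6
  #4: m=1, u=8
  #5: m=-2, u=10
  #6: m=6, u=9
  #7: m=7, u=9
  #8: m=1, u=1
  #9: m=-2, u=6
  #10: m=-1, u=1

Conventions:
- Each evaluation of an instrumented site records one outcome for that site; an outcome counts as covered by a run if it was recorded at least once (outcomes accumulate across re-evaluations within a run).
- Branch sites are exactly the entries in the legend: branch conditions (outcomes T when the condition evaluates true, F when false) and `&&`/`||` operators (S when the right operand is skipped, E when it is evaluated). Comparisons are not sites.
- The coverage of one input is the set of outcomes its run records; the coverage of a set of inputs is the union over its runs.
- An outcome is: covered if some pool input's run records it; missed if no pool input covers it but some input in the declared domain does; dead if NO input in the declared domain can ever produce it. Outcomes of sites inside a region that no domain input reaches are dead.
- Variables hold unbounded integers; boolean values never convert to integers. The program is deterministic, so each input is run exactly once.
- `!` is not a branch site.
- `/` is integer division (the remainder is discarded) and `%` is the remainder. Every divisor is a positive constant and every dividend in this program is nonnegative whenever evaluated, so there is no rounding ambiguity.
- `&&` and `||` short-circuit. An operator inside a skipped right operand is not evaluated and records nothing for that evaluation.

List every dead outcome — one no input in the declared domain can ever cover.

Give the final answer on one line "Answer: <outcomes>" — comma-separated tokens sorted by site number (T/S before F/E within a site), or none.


exhaustive pass over the 156-input domain:
  B3=T: no domain input ever produces it -> dead
  B4=T: no domain input ever produces it -> dead
  B4=F: no domain input ever produces it -> dead
  B6=T: no domain input ever produces it -> dead
  reachable outcomes have witnesses, e.g. B1=T (e.g. m=-3, u=1), B1=F (e.g. m=-3, u=12), B2=T (e.g. m=-3, u=2), B2=F (e.g. m=-3, u=1)
Answer: B3=T, B4=T, B4=F, B6=T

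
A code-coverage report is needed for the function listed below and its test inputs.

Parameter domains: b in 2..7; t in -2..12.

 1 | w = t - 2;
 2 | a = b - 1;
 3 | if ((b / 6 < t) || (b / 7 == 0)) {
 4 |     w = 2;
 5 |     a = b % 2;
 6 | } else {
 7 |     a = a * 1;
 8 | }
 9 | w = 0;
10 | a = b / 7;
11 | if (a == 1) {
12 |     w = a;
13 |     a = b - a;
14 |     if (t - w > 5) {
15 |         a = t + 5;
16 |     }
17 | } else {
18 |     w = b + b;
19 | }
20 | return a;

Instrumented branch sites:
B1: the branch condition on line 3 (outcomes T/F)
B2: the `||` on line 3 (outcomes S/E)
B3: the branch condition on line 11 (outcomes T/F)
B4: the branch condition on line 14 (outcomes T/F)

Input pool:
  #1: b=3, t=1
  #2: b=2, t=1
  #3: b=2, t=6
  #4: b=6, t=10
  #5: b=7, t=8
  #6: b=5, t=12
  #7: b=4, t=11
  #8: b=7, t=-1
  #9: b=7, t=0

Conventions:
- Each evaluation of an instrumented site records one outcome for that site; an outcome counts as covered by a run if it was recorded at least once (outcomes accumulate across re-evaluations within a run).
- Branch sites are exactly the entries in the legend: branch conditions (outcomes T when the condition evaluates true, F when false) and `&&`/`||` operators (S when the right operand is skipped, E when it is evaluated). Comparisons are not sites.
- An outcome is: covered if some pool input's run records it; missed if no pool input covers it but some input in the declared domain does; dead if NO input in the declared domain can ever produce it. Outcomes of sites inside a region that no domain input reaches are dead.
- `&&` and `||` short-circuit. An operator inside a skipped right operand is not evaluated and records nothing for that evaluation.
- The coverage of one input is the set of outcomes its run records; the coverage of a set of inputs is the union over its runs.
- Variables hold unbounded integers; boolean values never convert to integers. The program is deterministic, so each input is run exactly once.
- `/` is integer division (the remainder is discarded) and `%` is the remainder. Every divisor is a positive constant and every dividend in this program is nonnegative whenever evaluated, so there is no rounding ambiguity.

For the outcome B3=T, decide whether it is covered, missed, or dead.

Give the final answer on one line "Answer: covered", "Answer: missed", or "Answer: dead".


B3=T is recorded by pool input(s) 5, 8, 9 -> covered
Answer: covered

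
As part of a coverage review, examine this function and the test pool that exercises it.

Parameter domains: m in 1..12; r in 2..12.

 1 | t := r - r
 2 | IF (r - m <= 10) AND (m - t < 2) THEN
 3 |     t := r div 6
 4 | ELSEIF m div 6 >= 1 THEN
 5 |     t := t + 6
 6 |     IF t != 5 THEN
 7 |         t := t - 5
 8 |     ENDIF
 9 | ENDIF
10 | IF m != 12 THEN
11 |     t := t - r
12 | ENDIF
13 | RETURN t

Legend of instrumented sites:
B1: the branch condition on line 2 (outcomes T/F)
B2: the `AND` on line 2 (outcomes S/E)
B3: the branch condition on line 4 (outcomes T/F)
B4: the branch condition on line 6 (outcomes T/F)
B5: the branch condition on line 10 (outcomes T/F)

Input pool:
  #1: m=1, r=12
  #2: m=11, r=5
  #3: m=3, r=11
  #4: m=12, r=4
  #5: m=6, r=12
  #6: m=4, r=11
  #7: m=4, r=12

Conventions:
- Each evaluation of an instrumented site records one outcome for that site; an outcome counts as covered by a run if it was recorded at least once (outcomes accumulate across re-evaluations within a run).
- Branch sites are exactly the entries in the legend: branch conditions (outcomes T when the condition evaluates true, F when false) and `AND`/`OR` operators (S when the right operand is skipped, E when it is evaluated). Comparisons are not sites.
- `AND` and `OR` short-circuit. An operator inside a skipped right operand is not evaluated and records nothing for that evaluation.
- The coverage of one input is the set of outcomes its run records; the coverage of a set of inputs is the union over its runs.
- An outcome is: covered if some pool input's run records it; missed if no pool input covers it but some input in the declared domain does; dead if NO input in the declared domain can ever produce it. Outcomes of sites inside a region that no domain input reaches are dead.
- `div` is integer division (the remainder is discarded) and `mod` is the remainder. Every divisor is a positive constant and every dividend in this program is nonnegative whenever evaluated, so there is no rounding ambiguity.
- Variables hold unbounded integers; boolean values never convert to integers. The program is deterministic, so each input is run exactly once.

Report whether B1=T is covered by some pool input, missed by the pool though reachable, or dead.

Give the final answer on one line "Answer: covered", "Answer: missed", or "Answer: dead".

no pool input records B1=T
but domain input (m=1, r=2) does record it -> reachable, so missed

Answer: missed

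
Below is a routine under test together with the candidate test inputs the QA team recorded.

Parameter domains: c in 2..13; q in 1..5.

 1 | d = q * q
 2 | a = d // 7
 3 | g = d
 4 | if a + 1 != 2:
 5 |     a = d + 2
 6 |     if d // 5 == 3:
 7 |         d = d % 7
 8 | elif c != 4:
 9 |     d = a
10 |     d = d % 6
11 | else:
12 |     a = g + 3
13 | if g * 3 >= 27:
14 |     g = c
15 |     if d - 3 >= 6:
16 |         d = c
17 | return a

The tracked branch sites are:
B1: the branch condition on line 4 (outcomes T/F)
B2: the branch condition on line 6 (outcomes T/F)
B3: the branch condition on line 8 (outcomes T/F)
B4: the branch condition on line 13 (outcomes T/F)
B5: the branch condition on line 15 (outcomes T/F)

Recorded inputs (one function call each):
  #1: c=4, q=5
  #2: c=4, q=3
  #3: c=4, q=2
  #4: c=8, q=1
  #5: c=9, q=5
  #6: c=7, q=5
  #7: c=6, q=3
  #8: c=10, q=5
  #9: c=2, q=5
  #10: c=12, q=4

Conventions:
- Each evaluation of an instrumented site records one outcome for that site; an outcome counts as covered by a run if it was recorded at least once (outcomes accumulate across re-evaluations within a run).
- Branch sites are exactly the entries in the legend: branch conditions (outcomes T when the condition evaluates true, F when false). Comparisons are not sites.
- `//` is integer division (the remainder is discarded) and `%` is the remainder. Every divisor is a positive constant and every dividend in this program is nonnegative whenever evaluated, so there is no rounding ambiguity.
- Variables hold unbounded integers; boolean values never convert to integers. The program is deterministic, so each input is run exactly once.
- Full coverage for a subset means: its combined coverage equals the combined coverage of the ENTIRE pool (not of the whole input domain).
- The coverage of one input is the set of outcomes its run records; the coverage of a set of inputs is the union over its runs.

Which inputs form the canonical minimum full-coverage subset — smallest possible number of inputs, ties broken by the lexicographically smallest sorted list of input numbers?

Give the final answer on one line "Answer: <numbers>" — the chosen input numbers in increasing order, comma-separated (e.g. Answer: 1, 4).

input #1, c=4, q=5: outcomes B1=T, B2=F, B4=T, B5=T
input #2, c=4, q=3: outcomes B1=F, B3=F, B4=T, B5=T
input #3, c=4, q=2: outcomes B1=T, B2=F, B4=F
input #4, c=8, q=1: outcomes B1=T, B2=F, B4=F
input #5, c=9, q=5: outcomes B1=T, B2=F, B4=T, B5=T
input #6, c=7, q=5: outcomes B1=T, B2=F, B4=T, B5=T
input #7, c=6, q=3: outcomes B1=F, B3=T, B4=T, B5=F
input #8, c=10, q=5: outcomes B1=T, B2=F, B4=T, B5=T
input #9, c=2, q=5: outcomes B1=T, B2=F, B4=T, B5=T
input #10, c=12, q=4: outcomes B1=T, B2=T, B4=T, B5=F
pool-wide coverage (10 outcomes): B1=T, B1=F, B2=T, B2=F, B3=T, B3=F, B4=T, B4=F, B5=T, B5=F
every size-1 subset falls short of the 10 outcomes (best: 4/10)
every size-2 subset falls short of the 10 outcomes (best: 7/10)
every size-3 subset falls short of the 10 outcomes (best: 9/10)
size 4: inputs {2, 3, 7, 10} cover all 10 outcomes, and no lexicographically smaller subset of this size does

Answer: 2, 3, 7, 10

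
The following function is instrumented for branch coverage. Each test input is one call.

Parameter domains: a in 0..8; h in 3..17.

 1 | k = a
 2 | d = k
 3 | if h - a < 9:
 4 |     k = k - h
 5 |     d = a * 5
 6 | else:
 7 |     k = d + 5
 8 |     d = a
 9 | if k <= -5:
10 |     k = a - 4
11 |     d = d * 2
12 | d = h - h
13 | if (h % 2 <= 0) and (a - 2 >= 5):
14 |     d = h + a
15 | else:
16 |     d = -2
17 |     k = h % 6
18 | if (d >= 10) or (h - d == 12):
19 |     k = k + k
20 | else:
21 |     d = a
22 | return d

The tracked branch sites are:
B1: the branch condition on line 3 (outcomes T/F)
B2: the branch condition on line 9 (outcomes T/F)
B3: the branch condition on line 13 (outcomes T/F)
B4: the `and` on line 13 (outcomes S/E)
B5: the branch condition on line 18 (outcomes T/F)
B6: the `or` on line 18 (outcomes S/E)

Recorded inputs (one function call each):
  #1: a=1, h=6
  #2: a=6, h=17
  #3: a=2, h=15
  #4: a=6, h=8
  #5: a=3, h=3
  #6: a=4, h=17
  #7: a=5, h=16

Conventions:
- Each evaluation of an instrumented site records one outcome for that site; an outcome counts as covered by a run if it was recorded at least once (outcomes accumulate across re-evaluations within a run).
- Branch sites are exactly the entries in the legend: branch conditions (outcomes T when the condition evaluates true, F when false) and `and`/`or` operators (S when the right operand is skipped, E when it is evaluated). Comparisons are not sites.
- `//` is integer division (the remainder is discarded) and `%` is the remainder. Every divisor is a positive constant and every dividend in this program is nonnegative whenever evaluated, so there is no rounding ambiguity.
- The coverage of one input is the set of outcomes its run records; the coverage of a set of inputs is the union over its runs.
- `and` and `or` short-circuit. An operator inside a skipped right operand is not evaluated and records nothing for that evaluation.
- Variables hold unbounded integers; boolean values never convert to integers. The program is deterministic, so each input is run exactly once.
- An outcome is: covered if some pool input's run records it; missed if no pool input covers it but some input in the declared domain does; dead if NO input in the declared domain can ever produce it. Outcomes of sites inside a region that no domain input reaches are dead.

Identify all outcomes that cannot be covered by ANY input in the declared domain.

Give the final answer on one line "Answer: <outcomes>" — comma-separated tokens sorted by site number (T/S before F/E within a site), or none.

running all 135 domain inputs and tallying outcomes:
  reachable outcomes have witnesses, e.g. B1=T (e.g. a=0, h=3), B1=F (e.g. a=0, h=9), B2=T (e.g. a=0, h=5), B2=F (e.g. a=0, h=3)

Answer: none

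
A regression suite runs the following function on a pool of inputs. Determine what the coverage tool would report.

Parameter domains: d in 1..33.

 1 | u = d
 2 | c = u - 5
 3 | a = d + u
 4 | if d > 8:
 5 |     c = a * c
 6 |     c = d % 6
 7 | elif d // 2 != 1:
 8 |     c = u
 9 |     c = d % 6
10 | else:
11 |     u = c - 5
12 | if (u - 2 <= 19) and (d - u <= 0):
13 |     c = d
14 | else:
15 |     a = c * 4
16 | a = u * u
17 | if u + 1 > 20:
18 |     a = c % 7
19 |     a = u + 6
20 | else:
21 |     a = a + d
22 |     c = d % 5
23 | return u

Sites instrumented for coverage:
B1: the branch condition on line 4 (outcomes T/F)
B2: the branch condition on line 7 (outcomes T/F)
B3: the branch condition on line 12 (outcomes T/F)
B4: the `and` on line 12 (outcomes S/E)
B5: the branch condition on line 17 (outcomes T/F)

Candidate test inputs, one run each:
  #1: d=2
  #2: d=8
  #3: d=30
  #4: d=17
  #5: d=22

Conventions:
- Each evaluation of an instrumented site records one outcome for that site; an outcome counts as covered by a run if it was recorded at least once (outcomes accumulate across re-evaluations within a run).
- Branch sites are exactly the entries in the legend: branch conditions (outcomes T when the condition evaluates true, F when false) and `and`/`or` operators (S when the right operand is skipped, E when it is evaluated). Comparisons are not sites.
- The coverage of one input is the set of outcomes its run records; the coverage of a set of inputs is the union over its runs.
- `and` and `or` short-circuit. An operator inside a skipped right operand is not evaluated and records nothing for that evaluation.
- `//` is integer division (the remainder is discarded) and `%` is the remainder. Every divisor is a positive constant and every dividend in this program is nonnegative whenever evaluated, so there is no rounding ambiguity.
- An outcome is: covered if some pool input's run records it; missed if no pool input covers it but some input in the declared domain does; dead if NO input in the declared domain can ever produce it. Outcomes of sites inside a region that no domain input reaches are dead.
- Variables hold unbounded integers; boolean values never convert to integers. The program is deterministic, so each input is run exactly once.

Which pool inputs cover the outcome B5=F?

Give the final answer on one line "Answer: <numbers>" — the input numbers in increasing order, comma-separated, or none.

input #1 (d=2): hits B5=F
input #2 (d=8): hits B5=F
input #3 (d=30): never hits B5=F
input #4 (d=17): hits B5=F
input #5 (d=22): never hits B5=F

Answer: 1, 2, 4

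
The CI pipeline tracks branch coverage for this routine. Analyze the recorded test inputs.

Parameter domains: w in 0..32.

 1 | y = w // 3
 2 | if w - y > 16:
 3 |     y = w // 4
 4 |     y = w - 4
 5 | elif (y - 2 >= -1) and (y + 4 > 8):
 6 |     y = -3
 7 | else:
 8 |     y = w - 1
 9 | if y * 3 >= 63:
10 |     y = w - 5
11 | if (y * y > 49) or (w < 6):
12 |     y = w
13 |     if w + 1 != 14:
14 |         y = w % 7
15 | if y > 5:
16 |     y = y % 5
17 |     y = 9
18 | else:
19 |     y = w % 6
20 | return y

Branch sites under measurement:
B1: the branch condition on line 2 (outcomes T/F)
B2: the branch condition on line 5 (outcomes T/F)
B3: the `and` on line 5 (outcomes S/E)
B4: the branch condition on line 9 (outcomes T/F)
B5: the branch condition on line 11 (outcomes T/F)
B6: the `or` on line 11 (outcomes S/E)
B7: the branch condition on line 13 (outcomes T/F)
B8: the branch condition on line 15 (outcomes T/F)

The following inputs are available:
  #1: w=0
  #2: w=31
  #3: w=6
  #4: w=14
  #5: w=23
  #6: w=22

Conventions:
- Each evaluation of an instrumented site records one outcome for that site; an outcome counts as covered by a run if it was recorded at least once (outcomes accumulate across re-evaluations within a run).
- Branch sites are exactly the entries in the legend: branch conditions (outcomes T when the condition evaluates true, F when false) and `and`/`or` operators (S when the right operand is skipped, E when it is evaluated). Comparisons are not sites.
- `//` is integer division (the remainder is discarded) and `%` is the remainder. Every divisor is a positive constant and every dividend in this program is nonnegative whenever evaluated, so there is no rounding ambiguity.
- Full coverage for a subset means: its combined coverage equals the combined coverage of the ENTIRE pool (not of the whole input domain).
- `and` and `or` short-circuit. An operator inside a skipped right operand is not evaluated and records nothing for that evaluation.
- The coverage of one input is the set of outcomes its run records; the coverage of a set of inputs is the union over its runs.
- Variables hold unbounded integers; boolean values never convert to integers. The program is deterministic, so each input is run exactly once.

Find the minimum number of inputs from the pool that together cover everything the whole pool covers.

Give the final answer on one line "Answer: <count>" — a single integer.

run #1 (w=0) runs B1->F, B3->S, B2->F, B4->F, B6->E, B5->T, B7->T, B8->F; records B1=F, B2=F, B3=S, B4=F, B5=T, B6=E, B7=T, B8=F
run #2 (w=31) runs B1->T, B4->T, B6->S, B5->T, B7->T, B8->F; records B1=T, B4=T, B5=T, B6=S, B7=T, B8=F
run #3 (w=6) runs B1->F, B3->E, B2->F, B4->F, B6->E, B5->F, B8->F; records B1=F, B2=F, B3=E, B4=F, B5=F, B6=E, B8=F
run #4 (w=14) runs B1->F, B3->E, B2->F, B4->F, B6->S, B5->T, B7->T, B8->F; records B1=F, B2=F, B3=E, B4=F, B5=T, B6=S, B7=T, B8=F
run #5 (w=23) runs B1->F, B3->E, B2->T, B4->F, B6->E, B5->F, B8->F; records B1=F, B2=T, B3=E, B4=F, B5=F, B6=E, B8=F
run #6 (w=22) runs B1->F, B3->E, B2->T, B4->F, B6->E, B5->F, B8->F; records B1=F, B2=T, B3=E, B4=F, B5=F, B6=E, B8=F
together the pool reaches 14 outcomes: B1=T, B1=F, B2=T, B2=F, B3=S, B3=E, B4=T, B4=F, B5=T, B5=F, B6=S, B6=E, B7=T, B8=F
size 1 is not enough: best union over all size-1 subsets is 8/14
size 2 is not enough: best union over all size-2 subsets is 12/14
at size 3, {1, 2, 5} reaches all 14 outcomes; every lexicographically earlier size-3 subset fails

Answer: 3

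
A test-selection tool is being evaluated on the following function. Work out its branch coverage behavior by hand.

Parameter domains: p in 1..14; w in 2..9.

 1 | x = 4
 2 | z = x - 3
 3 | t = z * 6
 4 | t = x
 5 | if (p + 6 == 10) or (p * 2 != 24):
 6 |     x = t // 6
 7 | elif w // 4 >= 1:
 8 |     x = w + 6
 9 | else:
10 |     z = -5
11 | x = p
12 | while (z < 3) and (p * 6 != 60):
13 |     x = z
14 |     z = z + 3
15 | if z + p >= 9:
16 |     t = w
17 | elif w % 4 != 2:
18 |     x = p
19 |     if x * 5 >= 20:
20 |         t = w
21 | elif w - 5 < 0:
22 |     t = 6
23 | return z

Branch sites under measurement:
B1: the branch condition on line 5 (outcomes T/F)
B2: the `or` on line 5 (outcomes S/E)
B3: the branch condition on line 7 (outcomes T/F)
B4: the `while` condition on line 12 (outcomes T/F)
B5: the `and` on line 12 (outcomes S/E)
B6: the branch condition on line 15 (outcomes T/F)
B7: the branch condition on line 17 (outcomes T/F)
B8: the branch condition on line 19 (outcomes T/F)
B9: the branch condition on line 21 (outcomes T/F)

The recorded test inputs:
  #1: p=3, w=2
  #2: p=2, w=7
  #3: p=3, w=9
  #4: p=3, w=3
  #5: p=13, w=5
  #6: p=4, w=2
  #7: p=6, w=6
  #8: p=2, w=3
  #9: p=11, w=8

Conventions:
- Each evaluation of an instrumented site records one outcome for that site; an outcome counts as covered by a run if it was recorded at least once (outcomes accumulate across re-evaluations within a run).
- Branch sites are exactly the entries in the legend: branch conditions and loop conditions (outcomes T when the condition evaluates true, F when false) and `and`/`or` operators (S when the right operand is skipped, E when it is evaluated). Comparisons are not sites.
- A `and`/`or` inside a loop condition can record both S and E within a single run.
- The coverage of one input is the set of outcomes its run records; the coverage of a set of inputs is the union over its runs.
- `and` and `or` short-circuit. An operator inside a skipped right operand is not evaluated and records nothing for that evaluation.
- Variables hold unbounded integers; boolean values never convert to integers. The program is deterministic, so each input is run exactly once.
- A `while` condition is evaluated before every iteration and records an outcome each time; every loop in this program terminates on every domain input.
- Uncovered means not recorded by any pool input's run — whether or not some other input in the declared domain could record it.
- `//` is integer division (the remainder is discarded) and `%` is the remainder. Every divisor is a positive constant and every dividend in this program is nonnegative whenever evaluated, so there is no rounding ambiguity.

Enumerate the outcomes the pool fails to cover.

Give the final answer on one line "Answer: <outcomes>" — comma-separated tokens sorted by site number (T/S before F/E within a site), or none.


input #1, p=3, w=2: events B2->E, B1->T, B5->E, B4->T, B5->S, B4->F, B6->F, B7->F, B9->T; outcomes B1=T, B2=E, B4=T, B4=F, B5=S, B5=E, B6=F, B7=F, B9=T
input #2, p=2, w=7: events B2->E, B1->T, B5->E, B4->T, B5->S, B4->F, B6->F, B7->T, B8->F; outcomes B1=T, B2=E, B4=T, B4=F, B5=S, B5=E, B6=F, B7=T, B8=F
input #3, p=3, w=9: events B2->E, B1->T, B5->E, B4->T, B5->S, B4->F, B6->F, B7->T, B8->F; outcomes B1=T, B2=E, B4=T, B4=F, B5=S, B5=E, B6=F, B7=T, B8=F
input #4, p=3, w=3: events B2->E, B1->T, B5->E, B4->T, B5->S, B4->F, B6->F, B7->T, B8->F; outcomes B1=T, B2=E, B4=T, B4=F, B5=S, B5=E, B6=F, B7=T, B8=F
input #5, p=13, w=5: events B2->E, B1->T, B5->E, B4->T, B5->S, B4->F, B6->T; outcomes B1=T, B2=E, B4=T, B4=F, B5=S, B5=E, B6=T
input #6, p=4, w=2: events B2->S, B1->T, B5->E, B4->T, B5->S, B4->F, B6->F, B7->F, B9->T; outcomes B1=T, B2=S, B4=T, B4=F, B5=S, B5=E, B6=F, B7=F, B9=T
input #7, p=6, w=6: events B2->E, B1->T, B5->E, B4->T, B5->S, B4->F, B6->T; outcomes B1=T, B2=E, B4=T, B4=F, B5=S, B5=E, B6=T
input #8, p=2, w=3: events B2->E, B1->T, B5->E, B4->T, B5->S, B4->F, B6->F, B7->T, B8->F; outcomes B1=T, B2=E, B4=T, B4=F, B5=S, B5=E, B6=F, B7=T, B8=F
input #9, p=11, w=8: events B2->E, B1->T, B5->E, B4->T, B5->S, B4->F, B6->T; outcomes B1=T, B2=E, B4=T, B4=F, B5=S, B5=E, B6=T
union over the pool: B1=T, B2=S, B2=E, B4=T, B4=F, B5=S, B5=E, B6=T, B6=F, B7=T, B7=F, B8=F, B9=T
uncovered (5 of 18): B1=F, B3=T, B3=F, B8=T, B9=F
Answer: B1=F, B3=T, B3=F, B8=T, B9=F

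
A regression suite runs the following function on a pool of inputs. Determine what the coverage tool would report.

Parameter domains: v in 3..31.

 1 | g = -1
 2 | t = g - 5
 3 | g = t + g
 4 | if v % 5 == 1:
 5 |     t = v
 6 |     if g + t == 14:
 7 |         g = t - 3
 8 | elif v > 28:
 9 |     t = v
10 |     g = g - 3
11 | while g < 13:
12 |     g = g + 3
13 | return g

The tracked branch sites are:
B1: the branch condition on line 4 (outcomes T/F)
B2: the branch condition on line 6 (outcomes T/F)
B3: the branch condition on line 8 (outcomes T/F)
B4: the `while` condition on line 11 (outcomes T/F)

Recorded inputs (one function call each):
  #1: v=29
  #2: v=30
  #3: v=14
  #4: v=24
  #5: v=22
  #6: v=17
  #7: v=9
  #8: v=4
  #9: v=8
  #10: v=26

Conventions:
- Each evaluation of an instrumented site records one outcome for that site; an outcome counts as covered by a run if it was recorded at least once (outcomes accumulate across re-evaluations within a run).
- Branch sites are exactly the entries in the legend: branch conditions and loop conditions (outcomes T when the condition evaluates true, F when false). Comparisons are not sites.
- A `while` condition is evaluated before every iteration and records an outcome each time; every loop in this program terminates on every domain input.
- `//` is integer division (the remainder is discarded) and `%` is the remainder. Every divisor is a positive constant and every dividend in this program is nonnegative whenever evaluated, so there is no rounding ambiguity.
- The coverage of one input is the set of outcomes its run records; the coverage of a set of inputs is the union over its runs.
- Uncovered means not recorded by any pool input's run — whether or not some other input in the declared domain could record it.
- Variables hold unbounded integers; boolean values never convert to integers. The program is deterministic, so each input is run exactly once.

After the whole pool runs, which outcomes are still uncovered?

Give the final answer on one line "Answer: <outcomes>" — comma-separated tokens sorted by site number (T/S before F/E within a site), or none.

run #1 (v=29) runs B1->F, B3->T, B4->T, B4->T, B4->T, B4->T, B4->T, B4->T, B4->T, B4->T, B4->F; records B1=F, B3=T, B4=T, B4=F
run #2 (v=30) runs B1->F, B3->T, B4->T, B4->T, B4->T, B4->T, B4->T, B4->T, B4->T, B4->T, B4->F; records B1=F, B3=T, B4=T, B4=F
run #3 (v=14) runs B1->F, B3->F, B4->T, B4->T, B4->T, B4->T, B4->T, B4->T, B4->T, B4->F; records B1=F, B3=F, B4=T, B4=F
run #4 (v=24) runs B1->F, B3->F, B4->T, B4->T, B4->T, B4->T, B4->T, B4->T, B4->T, B4->F; records B1=F, B3=F, B4=T, B4=F
run #5 (v=22) runs B1->F, B3->F, B4->T, B4->T, B4->T, B4->T, B4->T, B4->T, B4->T, B4->F; records B1=F, B3=F, B4=T, B4=F
run #6 (v=17) runs B1->F, B3->F, B4->T, B4->T, B4->T, B4->T, B4->T, B4->T, B4->T, B4->F; records B1=F, B3=F, B4=T, B4=F
run #7 (v=9) runs B1->F, B3->F, B4->T, B4->T, B4->T, B4->T, B4->T, B4->T, B4->T, B4->F; records B1=F, B3=F, B4=T, B4=F
run #8 (v=4) runs B1->F, B3->F, B4->T, B4->T, B4->T, B4->T, B4->T, B4->T, B4->T, B4->F; records B1=F, B3=F, B4=T, B4=F
run #9 (v=8) runs B1->F, B3->F, B4->T, B4->T, B4->T, B4->T, B4->T, B4->T, B4->T, B4->F; records B1=F, B3=F, B4=T, B4=F
run #10 (v=26) runs B1->T, B2->F, B4->T, B4->T, B4->T, B4->T, B4->T, B4->T, B4->T, B4->F; records B1=T, B2=F, B4=T, B4=F
union over the pool: B1=T, B1=F, B2=F, B3=T, B3=F, B4=T, B4=F
uncovered (1 of 8): B2=T

Answer: B2=T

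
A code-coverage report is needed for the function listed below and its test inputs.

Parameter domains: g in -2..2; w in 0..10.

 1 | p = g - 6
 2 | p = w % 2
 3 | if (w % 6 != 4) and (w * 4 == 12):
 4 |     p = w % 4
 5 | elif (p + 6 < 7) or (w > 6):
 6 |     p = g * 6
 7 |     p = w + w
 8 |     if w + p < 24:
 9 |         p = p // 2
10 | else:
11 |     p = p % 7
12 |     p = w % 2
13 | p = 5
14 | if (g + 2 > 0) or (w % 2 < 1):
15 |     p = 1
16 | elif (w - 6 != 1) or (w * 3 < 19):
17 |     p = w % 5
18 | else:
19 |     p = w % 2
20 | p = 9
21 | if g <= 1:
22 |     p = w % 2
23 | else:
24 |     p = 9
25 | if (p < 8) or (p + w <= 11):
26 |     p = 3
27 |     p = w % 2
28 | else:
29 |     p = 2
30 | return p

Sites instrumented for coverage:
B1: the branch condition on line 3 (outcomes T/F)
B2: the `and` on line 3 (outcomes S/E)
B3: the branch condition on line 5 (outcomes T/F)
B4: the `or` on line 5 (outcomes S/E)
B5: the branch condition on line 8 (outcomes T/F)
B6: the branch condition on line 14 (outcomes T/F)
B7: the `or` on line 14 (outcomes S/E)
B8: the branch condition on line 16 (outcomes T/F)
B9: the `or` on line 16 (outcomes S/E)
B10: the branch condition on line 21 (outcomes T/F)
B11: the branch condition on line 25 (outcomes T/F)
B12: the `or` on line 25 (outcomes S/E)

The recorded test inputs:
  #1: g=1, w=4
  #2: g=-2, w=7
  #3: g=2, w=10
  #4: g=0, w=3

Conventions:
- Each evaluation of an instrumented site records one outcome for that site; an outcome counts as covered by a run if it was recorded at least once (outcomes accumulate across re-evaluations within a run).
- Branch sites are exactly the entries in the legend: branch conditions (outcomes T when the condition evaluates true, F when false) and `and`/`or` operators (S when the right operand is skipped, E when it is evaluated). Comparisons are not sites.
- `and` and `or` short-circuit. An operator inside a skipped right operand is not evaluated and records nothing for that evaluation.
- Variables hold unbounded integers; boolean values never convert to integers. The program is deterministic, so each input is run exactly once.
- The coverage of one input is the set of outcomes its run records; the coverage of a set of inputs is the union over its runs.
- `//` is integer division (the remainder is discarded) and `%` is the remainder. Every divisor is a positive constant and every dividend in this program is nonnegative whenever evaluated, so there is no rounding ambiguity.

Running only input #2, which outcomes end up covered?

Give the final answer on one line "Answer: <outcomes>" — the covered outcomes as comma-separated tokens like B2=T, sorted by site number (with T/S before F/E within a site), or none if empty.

Simulating input #2 (g=-2, w=7) step by step:
  B2->E, B1->F, B4->E, B3->T, B5->T, B7->E, B6->F, B9->E, B8->F, B10->T
  B12->S, B11->T
collecting distinct outcomes: B1=F, B2=E, B3=T, B4=E, B5=T, B6=F, B7=E, B8=F, B9=E, B10=T, B11=T, B12=S

Answer: B1=F, B2=E, B3=T, B4=E, B5=T, B6=F, B7=E, B8=F, B9=E, B10=T, B11=T, B12=S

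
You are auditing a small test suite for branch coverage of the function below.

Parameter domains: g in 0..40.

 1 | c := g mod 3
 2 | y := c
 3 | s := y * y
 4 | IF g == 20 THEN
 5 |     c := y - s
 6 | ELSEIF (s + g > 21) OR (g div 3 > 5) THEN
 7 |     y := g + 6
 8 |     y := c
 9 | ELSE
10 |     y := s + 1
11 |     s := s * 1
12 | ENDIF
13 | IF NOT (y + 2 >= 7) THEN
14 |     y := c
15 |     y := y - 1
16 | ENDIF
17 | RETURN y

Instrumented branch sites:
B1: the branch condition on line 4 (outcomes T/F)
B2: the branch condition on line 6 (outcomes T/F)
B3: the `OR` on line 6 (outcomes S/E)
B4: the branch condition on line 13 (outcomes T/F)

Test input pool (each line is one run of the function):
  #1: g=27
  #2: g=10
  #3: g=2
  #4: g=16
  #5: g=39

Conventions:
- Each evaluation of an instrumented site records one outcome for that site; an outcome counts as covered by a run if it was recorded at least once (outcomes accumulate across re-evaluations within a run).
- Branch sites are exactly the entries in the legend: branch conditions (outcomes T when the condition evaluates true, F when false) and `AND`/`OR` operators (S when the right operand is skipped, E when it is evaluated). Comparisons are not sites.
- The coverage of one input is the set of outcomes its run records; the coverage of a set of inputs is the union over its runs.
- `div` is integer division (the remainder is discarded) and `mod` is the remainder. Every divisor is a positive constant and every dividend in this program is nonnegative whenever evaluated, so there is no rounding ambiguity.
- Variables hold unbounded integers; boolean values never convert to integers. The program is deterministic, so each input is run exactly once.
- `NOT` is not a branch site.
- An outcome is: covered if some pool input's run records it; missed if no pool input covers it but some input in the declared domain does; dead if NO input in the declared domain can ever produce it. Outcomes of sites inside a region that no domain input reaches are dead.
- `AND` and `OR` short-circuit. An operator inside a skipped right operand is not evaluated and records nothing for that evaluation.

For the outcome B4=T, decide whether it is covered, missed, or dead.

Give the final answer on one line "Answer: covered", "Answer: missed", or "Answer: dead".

B4=T is recorded by pool input(s) 1, 2, 4, 5 -> covered

Answer: covered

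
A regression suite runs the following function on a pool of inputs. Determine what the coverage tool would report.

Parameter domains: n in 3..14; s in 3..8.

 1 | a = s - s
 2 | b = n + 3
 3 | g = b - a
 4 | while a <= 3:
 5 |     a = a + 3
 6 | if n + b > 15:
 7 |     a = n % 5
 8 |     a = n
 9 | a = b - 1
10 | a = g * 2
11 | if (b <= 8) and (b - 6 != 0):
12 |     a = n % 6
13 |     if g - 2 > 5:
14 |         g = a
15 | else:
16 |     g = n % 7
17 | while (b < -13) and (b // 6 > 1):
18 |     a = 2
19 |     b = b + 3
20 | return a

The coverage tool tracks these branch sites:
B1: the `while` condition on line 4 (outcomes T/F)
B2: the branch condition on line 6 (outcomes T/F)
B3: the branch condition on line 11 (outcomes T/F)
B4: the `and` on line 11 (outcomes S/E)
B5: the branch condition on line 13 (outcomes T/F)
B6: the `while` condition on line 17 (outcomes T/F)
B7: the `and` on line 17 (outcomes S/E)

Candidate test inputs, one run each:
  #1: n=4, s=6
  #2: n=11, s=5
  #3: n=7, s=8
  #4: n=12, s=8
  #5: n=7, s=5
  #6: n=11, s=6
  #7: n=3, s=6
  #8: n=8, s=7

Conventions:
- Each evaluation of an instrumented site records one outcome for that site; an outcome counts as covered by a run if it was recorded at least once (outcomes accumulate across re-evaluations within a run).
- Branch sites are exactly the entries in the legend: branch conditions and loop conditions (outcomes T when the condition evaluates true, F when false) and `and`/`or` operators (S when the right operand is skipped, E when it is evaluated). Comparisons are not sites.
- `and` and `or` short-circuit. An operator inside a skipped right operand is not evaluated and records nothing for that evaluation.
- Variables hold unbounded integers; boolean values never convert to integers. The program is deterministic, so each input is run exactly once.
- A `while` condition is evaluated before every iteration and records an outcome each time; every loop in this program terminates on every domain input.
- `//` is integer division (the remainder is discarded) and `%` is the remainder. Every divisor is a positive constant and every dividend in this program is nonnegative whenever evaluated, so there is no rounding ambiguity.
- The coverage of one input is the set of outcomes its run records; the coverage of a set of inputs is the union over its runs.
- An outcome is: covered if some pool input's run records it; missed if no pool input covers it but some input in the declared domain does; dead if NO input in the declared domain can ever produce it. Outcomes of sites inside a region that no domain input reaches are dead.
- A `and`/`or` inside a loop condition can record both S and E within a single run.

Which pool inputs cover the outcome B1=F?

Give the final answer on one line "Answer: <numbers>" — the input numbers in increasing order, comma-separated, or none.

input #1 (n=4, s=6): produces B1=F
input #2 (n=11, s=5): produces B1=F
input #3 (n=7, s=8): produces B1=F
input #4 (n=12, s=8): produces B1=F
input #5 (n=7, s=5): produces B1=F
input #6 (n=11, s=6): produces B1=F
input #7 (n=3, s=6): produces B1=F
input #8 (n=8, s=7): produces B1=F

Answer: 1, 2, 3, 4, 5, 6, 7, 8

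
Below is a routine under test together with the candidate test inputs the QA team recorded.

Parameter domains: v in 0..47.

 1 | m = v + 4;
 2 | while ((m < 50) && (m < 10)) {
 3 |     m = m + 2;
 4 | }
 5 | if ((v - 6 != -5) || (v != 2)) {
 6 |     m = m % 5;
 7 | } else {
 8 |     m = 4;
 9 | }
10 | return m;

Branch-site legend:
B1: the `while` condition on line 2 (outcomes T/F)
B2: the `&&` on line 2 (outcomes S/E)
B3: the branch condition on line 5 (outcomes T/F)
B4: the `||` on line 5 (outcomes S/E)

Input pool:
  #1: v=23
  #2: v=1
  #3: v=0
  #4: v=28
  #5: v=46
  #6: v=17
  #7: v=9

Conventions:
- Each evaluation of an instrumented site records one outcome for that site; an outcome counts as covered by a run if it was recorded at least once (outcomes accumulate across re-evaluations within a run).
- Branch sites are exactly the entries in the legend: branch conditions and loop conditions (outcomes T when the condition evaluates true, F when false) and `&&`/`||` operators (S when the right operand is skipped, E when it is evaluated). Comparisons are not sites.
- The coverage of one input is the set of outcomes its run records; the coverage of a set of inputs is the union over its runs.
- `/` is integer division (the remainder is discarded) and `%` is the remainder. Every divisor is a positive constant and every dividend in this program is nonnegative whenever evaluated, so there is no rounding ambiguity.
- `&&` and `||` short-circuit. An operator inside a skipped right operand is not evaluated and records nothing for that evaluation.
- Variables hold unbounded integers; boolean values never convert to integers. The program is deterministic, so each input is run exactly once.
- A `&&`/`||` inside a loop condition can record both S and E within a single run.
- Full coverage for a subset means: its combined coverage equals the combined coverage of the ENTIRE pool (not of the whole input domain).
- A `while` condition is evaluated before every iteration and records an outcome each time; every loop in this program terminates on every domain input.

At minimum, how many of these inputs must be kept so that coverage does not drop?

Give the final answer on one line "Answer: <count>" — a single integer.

test 1 (v=23) fires B2->E, B1->F, B4->S, B3->T; hits B1=F, B2=E, B3=T, B4=S
test 2 (v=1) fires B2->E, B1->T, B2->E, B1->T, B2->E, B1->T, B2->E, B1->F, B4->E, B3->T; hits B1=T, B1=F, B2=E, B3=T, B4=E
test 3 (v=0) fires B2->E, B1->T, B2->E, B1->T, B2->E, B1->T, B2->E, B1->F, B4->S, B3->T; hits B1=T, B1=F, B2=E, B3=T, B4=S
test 4 (v=28) fires B2->E, B1->F, B4->S, B3->T; hits B1=F, B2=E, B3=T, B4=S
test 5 (v=46) fires B2->S, B1->F, B4->S, B3->T; hits B1=F, B2=S, B3=T, B4=S
test 6 (v=17) fires B2->E, B1->F, B4->S, B3->T; hits B1=F, B2=E, B3=T, B4=S
test 7 (v=9) fires B2->E, B1->F, B4->S, B3->T; hits B1=F, B2=E, B3=T, B4=S
the full pool covers 7 outcomes: B1=T, B1=F, B2=S, B2=E, B3=T, B4=S, B4=E
every size-1 subset falls short of the 7 outcomes (best: 5/7)
the canonical winner is {2, 5}: size 2, full 7-outcome coverage, earliest index list among size-2 covers

Answer: 2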